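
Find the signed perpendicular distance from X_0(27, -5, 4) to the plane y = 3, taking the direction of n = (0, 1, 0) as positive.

-8

n·X_0 − 3 = -8.
|n| = 1, so the signed distance is -8/1 = -8.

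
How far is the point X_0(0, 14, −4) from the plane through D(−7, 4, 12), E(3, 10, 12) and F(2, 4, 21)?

19/√43

DE = (10, 6, 0) and DF = (9, 0, 9), so a normal is n = DE × DF = (54, −90, −54).
n = (54, −90, −54); n·P − (-1386) = 342; |n| = 18√43; distance = 342/(18√43) = 19√43/43.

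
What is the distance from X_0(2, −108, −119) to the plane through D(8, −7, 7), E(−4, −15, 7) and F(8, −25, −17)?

DE = (−12, −8, 0) and DF = (0, −18, −24), so a normal is n = DE × DF = (192, −288, 216).
d = |192·2 + (-288)·(-108) + 216·(-119) − 5064| / √(36864 + 82944 + 46656) = |720| / 408 = 30/17.

30/17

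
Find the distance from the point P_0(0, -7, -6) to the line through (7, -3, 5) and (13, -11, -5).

2√34

A direction vector is d = (6, -8, -10).
AP = (-7, -4, -11), and AP × d = (-48, -136, 80).
|AP × d|² = 27200 and |d|² = 200, so the distance is √(27200/200) = √136 = 2√34.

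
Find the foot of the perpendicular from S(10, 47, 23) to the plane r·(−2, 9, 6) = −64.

(20, 2, -7)

The perpendicular from S has direction n = (−2, 9, 6): r = (10, 47, 23) + t(−2, 9, 6).
Substitute into the plane: n·(S + tn) = -64 gives 541 + 121t = -64, so t = -5.
Foot = (10, 47, 23) + (-5)·(−2, 9, 6) = (20, 2, −7).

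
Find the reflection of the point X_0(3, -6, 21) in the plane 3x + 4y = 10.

(9, 2, 21)

With n = (3, 4, 0), the signed offset is (n·X_0 − 10)/|n|² = -25/25 = -1.
X_0' = X_0 − 2t·n = (3, -6, 21) − (-2)·(3, 4, 0) = (9, 2, 21).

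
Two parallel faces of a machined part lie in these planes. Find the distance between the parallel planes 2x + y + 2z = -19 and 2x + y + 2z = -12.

With common normal n = (2, 1, 2) (|n| = 3), the distance is |(-19) − (-12)|/|n| = 7/3.

7/3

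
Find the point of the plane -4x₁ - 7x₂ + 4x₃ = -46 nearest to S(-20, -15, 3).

(-8, 6, -9)

The perpendicular from S has direction n = (-4, -7, 4): r = (-20, -15, 3) + μ(-4, -7, 4).
Substitute into the plane: n·(S + μn) = -46 gives 197 + 81μ = -46, so μ = -3.
Foot = (-20, -15, 3) + (-3)·(-4, -7, 4) = (-8, 6, -9).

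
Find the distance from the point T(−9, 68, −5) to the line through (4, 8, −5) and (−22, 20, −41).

A direction vector is d = (−26, 12, −36).
AP = (−13, 60, 0), and AP × d = (−2160, −468, 1404).
|AP × d|² = 6855840 and |d|² = 2116, so the distance is √(6855840/2116) = √3240 = 18√10.

18√10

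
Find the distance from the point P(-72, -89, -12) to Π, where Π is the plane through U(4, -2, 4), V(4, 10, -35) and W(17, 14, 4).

UV = (0, 12, -39) and UW = (13, 16, 0), so a normal is n = UV × UW = (624, -507, -156).
d = |624·(-72) + (-507)·(-89) + (-156)·(-12) − 2886| / √(389376 + 257049 + 24336) = |-819| / 819 = 1.

1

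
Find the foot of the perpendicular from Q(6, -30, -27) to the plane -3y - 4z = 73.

(6, -15, -7)

n = (0, -3, -4), |n|² = 25, and n·Q − 73 = 125.
t = 125/25 = 5, so the foot is Q − t·n = (6, -30, -27) − 5·(0, -3, -4) = (6, -15, -7).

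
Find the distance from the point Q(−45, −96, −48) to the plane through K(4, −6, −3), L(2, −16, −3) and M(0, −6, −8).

25√42/42

KL = (−2, −10, 0) and KM = (−4, 0, −5), so a normal is n = KL × KM = (50, −10, −40).
Then n·(−45, −96, −48) − 380 = 250.
|n| = √(2500 + 100 + 1600) = 10√42, so the distance is |250|/(10√42) = 25/√42.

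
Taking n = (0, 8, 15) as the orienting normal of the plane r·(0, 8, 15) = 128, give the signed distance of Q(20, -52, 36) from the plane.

-4/17

n·Q − 128 = -4.
|n| = 17, so the signed distance is -4/17.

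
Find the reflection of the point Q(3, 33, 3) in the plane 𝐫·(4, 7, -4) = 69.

(-13, 5, 19)

n = (4, 7, -4), |n|² = 81, n·Q − 69 = 162, so t = 162/81 = 2.
Foot F = Q − 2·n = (-5, 19, 11); the reflection is 2F − Q = (-13, 5, 19).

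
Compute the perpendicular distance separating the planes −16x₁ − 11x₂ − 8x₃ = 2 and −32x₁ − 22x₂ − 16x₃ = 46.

Divide the second equation by 2 to match normals: −16x₁ − 11x₂ − 8x₃ = 23.
With common normal n = (−16, −11, −8) (|n| = 21), the distance is |2 − 23|/|n| = 21/21 = 1.

1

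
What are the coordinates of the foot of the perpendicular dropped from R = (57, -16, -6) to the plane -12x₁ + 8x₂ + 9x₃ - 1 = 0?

n = (-12, 8, 9), |n|² = 289, and n·R − 1 = -867.
t = -867/289 = -3, so the foot is R − t·n = (57, -16, -6) − (-3)·(-12, 8, 9) = (21, 8, 21).

(21, 8, 21)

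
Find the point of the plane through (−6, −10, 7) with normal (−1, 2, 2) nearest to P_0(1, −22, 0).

(-4, -12, 10)

The perpendicular from P_0 has direction n = (−1, 2, 2): r = (1, −22, 0) + λ(−1, 2, 2).
Substitute into the plane: n·(P_0 + λn) = 0 gives -45 + 9λ = 0, so λ = 5.
Foot = (1, −22, 0) + 5·(−1, 2, 2) = (−4, −12, 10).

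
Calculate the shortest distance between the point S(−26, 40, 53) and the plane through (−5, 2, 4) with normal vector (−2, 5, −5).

13√6/18

The plane has equation n·(r − (−5, 2, 4)) = 0, i.e. n·r = 0.
Then n·(−26, 40, 53) − 0 = −13.
|n| = √(4 + 25 + 25) = 3√6, so the distance is |-13|/(3√6) = 13/(3√6).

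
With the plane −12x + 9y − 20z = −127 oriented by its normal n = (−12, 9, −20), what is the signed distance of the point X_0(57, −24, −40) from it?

27/25

n·X_0 − (-127) = 27.
|n| = 25, so the signed distance is 27/25.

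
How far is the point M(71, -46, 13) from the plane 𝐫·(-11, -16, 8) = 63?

d = |(-11)·71 + (-16)·(-46) + 8·13 − 63| / √(121 + 256 + 64) = |-4| / 21 = 4/21.

4/21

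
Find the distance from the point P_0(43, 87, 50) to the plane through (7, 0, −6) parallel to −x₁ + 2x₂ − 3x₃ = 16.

Parallel planes share the normal n = (−1, 2, −3); since (7, 0, −6) lies on the plane, its equation is −x₁ + 2x₂ − 3x₃ = 11.
Then n·(43, 87, 50) − 11 = −30.
|n| = √(1 + 4 + 9) = √14, so the distance is |-30|/√14 = 30/√14.

15√14/7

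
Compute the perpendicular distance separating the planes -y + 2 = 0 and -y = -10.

8

With common normal n = (0, -1, 0) (|n| = 1), the distance is |(-2) − (-10)|/|n| = 8/1 = 8.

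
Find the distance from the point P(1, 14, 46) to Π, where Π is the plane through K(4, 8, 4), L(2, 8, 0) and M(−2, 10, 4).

12/√41

KL = (−2, 0, −4) and KM = (−6, 2, 0), so a normal is n = KL × KM = (8, 24, −4).
Then n·(1, 14, 46) − 208 = −48.
|n| = √(64 + 576 + 16) = 4√41, so the distance is |-48|/(4√41) = 12/√41.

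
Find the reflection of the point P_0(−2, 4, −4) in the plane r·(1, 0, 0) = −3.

(-4, 4, -4)

n = (1, 0, 0), |n|² = 1, n·P_0 − (-3) = 1, so t = 1/1 = 1.
Foot F = P_0 − 1·n = (−3, 4, −4); the reflection is 2F − P_0 = (−4, 4, −4).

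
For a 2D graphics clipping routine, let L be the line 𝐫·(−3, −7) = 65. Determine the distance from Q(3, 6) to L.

2√58

d = |(-3)·3 + (-7)·6 − 65| / √(9 + 49) = |-116|/√58 = 2√58.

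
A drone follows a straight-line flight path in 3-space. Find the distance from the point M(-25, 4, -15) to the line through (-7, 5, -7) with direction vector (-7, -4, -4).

Direction vector d = (-7, -4, -4).
AP = (-18, -1, -8); AP·d = 162, |AP|² = 389, |d|² = 81.
distance² = |AP|² − (AP·d)²/|d|² = 389 − 26244/81 = 65, so the distance is √65.

√65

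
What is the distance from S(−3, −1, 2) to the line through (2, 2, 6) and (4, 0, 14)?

A direction vector is d = (2, −2, 8).
AP = (−5, −3, −4), and AP × d = (−32, 32, 16).
|AP × d|² = 2304 and |d|² = 72, so the distance is √(2304/72) = √32 = 4√2.

4√2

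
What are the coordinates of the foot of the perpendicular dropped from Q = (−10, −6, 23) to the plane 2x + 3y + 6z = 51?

(-12, -9, 17)

The perpendicular from Q has direction n = (2, 3, 6): r = (−10, −6, 23) + t(2, 3, 6).
Substitute into the plane: n·(Q + tn) = 51 gives 100 + 49t = 51, so t = -1.
Foot = (−10, −6, 23) + (-1)·(2, 3, 6) = (−12, −9, 17).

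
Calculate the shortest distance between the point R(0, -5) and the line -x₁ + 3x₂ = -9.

d = |(-1)·0 + 3·(-5) − (-9)| / √(1 + 9) = |-6|/√10 = 3√10/5.

3√10/5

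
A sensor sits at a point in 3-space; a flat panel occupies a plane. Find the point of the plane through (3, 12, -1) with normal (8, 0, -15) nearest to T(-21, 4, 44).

The perpendicular from T has direction n = (8, 0, -15): r = (-21, 4, 44) + λ(8, 0, -15).
Substitute into the plane: n·(T + λn) = 39 gives -828 + 289λ = 39, so λ = 3.
Foot = (-21, 4, 44) + 3·(8, 0, -15) = (3, 4, -1).

(3, 4, -1)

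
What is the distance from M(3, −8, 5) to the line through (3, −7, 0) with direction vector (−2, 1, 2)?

Direction vector d = (−2, 1, 2).
AP = (0, −1, 5), and AP × d = (−7, −10, −2).
|AP × d|² = 153 and |d|² = 9, so the distance is √(153/9) = √17.

√17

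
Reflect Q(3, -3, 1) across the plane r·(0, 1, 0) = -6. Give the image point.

n = (0, 1, 0), |n|² = 1, n·Q − (-6) = 3, so t = 3/1 = 3.
Foot F = Q − 3·n = (3, -6, 1); the reflection is 2F − Q = (3, -9, 1).

(3, -9, 1)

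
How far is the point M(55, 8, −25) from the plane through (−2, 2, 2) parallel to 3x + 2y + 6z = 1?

Parallel planes share the normal n = (3, 2, 6); since (−2, 2, 2) lies on the plane, its equation is 3x + 2y + 6z = 10.
n = (3, 2, 6); n·P − 10 = 21; |n| = 7; distance = 21/7 = 3.

3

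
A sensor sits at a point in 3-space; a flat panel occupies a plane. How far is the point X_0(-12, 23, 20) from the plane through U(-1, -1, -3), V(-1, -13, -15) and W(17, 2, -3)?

17/√73

UV = (0, -12, -12) and UW = (18, 3, 0), so a normal is n = UV × UW = (36, -216, 216).
Then n·(-12, 23, 20) - (-468) = -612.
|n| = √(1296 + 46656 + 46656) = 36√73, so the distance is |-612|/(36√73) = 17/√73.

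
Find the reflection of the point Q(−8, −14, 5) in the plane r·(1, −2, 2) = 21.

(-10, -10, 1)

With n = (1, −2, 2), the signed offset is (n·Q − 21)/|n|² = 9/9 = 1.
Q' = Q − 2t·n = (−8, −14, 5) − 2·(1, −2, 2) = (−10, −10, 1).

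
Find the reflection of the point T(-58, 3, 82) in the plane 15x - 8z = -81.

(92, 3, 2)

With n = (15, 0, -8), the signed offset is (n·T − (-81))/|n|² = -1445/289 = -5.
T' = T − 2t·n = (-58, 3, 82) − (-10)·(15, 0, -8) = (92, 3, 2).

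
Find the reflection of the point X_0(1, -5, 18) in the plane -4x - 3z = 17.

(-23, -5, 0)

With n = (-4, 0, -3), the signed offset is (n·X_0 − 17)/|n|² = -75/25 = -3.
X_0' = X_0 − 2t·n = (1, -5, 18) − (-6)·(-4, 0, -3) = (-23, -5, 0).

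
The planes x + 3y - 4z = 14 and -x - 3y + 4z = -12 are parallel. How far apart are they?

Divide the second equation by -1 to match normals: x + 3y - 4z = 12.
With common normal n = (1, 3, -4) (|n| = √26), the distance is |14 − 12|/|n| = 2/√26.

√26/13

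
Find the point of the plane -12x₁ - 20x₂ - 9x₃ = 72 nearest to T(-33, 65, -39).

(-45, 45, -48)

The perpendicular from T has direction n = (-12, -20, -9): r = (-33, 65, -39) + μ(-12, -20, -9).
Substitute into the plane: n·(T + μn) = 72 gives -553 + 625μ = 72, so μ = 1.
Foot = (-33, 65, -39) + 1·(-12, -20, -9) = (-45, 45, -48).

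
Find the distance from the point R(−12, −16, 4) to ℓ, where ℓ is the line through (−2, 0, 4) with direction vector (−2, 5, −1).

Direction vector d = (−2, 5, −1).
AP = (−10, −16, 0), and AP × d = (16, −10, −82).
|AP × d|² = 7080 and |d|² = 30, so the distance is √(7080/30) = √236 = 2√59.

2√59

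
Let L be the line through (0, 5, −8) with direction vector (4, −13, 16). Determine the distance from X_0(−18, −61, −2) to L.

Direction vector d = (4, −13, 16).
AP = (−18, −66, 6), and AP × d = (−978, 312, 498).
|AP × d|² = 1301832 and |d|² = 441, so the distance is √(1301832/441) = √2952 = 6√82.

6√82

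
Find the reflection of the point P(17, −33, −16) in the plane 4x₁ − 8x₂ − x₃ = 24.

n = (4, −8, −1), |n|² = 81, n·P − 24 = 324, so t = 324/81 = 4.
Foot F = P − 4·n = (1, −1, −12); the reflection is 2F − P = (−15, 31, −8).

(-15, 31, -8)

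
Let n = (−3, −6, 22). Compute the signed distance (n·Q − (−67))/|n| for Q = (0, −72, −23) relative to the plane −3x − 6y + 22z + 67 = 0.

-7/23

n·Q − (-67) = -7.
|n| = 23, so the signed distance is -7/23.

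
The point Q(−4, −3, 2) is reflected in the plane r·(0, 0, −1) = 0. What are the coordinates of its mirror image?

(-4, -3, -2)

With n = (0, 0, −1), the signed offset is (n·Q − 0)/|n|² = -2/1 = -2.
Q' = Q − 2t·n = (−4, −3, 2) − (-4)·(0, 0, −1) = (−4, −3, −2).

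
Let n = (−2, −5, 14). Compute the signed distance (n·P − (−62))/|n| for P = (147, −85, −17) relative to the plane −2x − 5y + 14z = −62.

-3

n·P − (-62) = -45.
|n| = 15, so the signed distance is -45/15 = -3.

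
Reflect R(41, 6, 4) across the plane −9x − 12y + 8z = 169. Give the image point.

With n = (−9, −12, 8), the signed offset is (n·R − 169)/|n|² = -578/289 = -2.
R' = R − 2t·n = (41, 6, 4) − (-4)·(−9, −12, 8) = (5, −42, 36).

(5, -42, 36)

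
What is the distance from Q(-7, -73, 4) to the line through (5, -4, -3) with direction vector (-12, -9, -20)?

Direction vector d = (-12, -9, -20).
AP = (-12, -69, 7), and AP × d = (1443, -324, -720).
|AP × d|² = 2705625 and |d|² = 625, so the distance is √(2705625/625) = √4329 = 3√481.

3√481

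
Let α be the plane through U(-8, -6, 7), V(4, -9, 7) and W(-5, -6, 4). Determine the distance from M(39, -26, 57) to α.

UV = (12, -3, 0) and UW = (3, 0, -3), so a normal is n = UV × UW = (9, 36, 9).
n = (9, 36, 9); n·P − (-225) = 153; |n| = 27√2; distance = 153/(27√2) = 17/(3√2).

17√2/6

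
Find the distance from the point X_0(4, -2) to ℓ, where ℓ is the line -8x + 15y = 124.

186/17

d = |(-8)·4 + 15·(-2) − 124| / √(64 + 225) = |-186|/17 = 186/17.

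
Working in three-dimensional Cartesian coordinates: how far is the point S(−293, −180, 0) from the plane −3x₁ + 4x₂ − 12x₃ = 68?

Normal vector n = (−3, 4, −12), and n·(−293, −180, 0) − 68 = 91.
|n| = √(9 + 16 + 144) = 13, so the distance is |91|/13 = 7.

7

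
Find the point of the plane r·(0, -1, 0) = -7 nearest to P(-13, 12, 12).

(-13, 7, 12)

n = (0, -1, 0), |n|² = 1, and n·P − (-7) = -5.
t = -5/1 = -5, so the foot is P − t·n = (-13, 12, 12) − (-5)·(0, -1, 0) = (-13, 7, 12).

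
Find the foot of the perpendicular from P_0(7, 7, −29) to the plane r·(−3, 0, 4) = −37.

The perpendicular from P_0 has direction n = (−3, 0, 4): r = (7, 7, −29) + μ(−3, 0, 4).
Substitute into the plane: n·(P_0 + μn) = -37 gives -137 + 25μ = -37, so μ = 4.
Foot = (7, 7, −29) + 4·(−3, 0, 4) = (−5, 7, −13).

(-5, 7, -13)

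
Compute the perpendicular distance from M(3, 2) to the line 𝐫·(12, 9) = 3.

d = |12·3 + 9·2 − 3| / √(144 + 81) = |51|/15 = 17/5.

17/5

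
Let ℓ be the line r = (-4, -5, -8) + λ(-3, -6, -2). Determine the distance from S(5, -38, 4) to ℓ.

Direction vector d = (-3, -6, -2).
AP = (9, -33, 12), and AP × d = (138, -18, -153).
|AP × d|² = 42777 and |d|² = 49, so the distance is √(42777/49) = √873 = 3√97.

3√97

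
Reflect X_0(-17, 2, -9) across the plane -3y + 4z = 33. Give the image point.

(-17, -16, 15)

n = (0, -3, 4), |n|² = 25, n·X_0 − 33 = -75, so t = -75/25 = -3.
Foot F = X_0 − (-3)·n = (-17, -7, 3); the reflection is 2F − X_0 = (-17, -16, 15).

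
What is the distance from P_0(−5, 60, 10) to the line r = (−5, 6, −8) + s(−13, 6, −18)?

Direction vector d = (−13, 6, −18).
AP = (0, 54, 18); AP·d = 0, |AP|² = 3240, |d|² = 529.
distance² = |AP|² − (AP·d)²/|d|² = 3240 − 0/529 = 3240, so the distance is 18√10.

18√10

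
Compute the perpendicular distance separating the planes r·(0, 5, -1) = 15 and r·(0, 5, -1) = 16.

With common normal n = (0, 5, -1) (|n| = √26), the distance is |15 − 16|/|n| = 1/√26 = √26/26.

1/√26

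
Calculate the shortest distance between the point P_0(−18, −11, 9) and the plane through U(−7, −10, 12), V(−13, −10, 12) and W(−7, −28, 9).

UV = (−6, 0, 0) and UW = (0, −18, −3), so a normal is n = UV × UW = (0, −18, 108).
n = (0, −18, 108); n·P − 1476 = -306; |n| = 18√37; distance = 306/(18√37) = 17/√37.

17/√37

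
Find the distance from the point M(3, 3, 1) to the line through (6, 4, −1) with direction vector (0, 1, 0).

Direction vector d = (0, 1, 0).
AP = (−3, −1, 2); AP·d = -1, |AP|² = 14, |d|² = 1.
distance² = |AP|² − (AP·d)²/|d|² = 14 − 1/1 = 13, so the distance is √13.

√13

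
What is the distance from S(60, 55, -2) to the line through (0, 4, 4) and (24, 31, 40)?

A direction vector is d = (24, 27, 36).
AP = (60, 51, -6), and AP × d = (1998, -2304, 396).
|AP × d|² = 9457236 and |d|² = 2601, so the distance is √(9457236/2601) = √3636 = 6√101.

6√101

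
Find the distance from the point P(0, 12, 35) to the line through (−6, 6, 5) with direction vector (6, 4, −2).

18√3

Direction vector d = (6, 4, −2).
AP = (6, 6, 30), and AP × d = (−132, 192, −12).
|AP × d|² = 54432 and |d|² = 56, so the distance is √(54432/56) = √972 = 18√3.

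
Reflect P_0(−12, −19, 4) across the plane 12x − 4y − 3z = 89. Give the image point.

(12, -27, -2)

With n = (12, −4, −3), the signed offset is (n·P_0 − 89)/|n|² = -169/169 = -1.
P_0' = P_0 − 2t·n = (−12, −19, 4) − (-2)·(12, −4, −3) = (12, −27, −2).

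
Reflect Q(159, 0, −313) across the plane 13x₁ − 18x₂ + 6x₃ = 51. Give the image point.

n = (13, −18, 6), |n|² = 529, n·Q − 51 = 138, so t = 138/529 = 6/23.
Foot F = Q − (6/23)·n = (3579/23, 108/23, −7235/23); the reflection is 2F − Q = (3501/23, 216/23, −7271/23).

(3501/23, 216/23, -7271/23)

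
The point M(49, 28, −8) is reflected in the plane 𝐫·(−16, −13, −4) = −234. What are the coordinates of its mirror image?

n = (−16, −13, −4), |n|² = 441, n·M − (-234) = -882, so t = -882/441 = -2.
Foot F = M − (-2)·n = (17, 2, −16); the reflection is 2F − M = (−15, −24, −24).

(-15, -24, -24)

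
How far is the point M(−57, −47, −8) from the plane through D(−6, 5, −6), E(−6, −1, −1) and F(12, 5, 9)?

17√86/86

DE = (0, −6, 5) and DF = (18, 0, 15), so a normal is n = DE × DF = (−90, 90, 108).
Then n·(−57, −47, −8) − 342 = −306.
|n| = √(8100 + 8100 + 11664) = 18√86, so the distance is |-306|/(18√86) = 17√86/86.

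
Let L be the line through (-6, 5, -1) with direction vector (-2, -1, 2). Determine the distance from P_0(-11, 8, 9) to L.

√53

Direction vector d = (-2, -1, 2).
AP = (-5, 3, 10); AP·d = 27, |AP|² = 134, |d|² = 9.
distance² = |AP|² − (AP·d)²/|d|² = 134 − 729/9 = 53, so the distance is √53.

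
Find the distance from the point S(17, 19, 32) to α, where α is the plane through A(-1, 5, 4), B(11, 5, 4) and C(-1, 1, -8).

AB = (12, 0, 0) and AC = (0, -4, -12), so a normal is n = AB × AC = (0, 144, -48).
Then n·(17, 19, 32) - 528 = 672.
|n| = √(0 + 20736 + 2304) = 48√10, so the distance is |672|/(48√10) = 7√10/5.

14/√10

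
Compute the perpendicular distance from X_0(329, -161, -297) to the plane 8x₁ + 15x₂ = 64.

9

d = |8·329 + 15·(-161) − 64| / √(64 + 225 + 0) = |153| / 17 = 9.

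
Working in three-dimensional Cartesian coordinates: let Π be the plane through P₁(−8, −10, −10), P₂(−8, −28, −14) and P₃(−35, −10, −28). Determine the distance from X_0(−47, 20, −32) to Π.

P₁P₂ = (0, −18, −4) and P₁P₃ = (−27, 0, −18), so a normal is n = P₁P₂ × P₁P₃ = (324, 108, −486).
Then n·(−47, 20, −32) − 1188 = 1296.
|n| = √(104976 + 11664 + 236196) = 594, so the distance is |1296|/594 = 24/11.

24/11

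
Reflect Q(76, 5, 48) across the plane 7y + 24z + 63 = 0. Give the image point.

With n = (0, 7, 24), the signed offset is (n·Q − (-63))/|n|² = 1250/625 = 2.
Q' = Q − 2t·n = (76, 5, 48) − 4·(0, 7, 24) = (76, −23, −48).

(76, -23, -48)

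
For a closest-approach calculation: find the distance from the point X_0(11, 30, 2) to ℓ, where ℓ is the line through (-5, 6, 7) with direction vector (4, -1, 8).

√857

Direction vector d = (4, -1, 8).
AP = (16, 24, -5), and AP × d = (187, -148, -112).
|AP × d|² = 69417 and |d|² = 81, so the distance is √(69417/81) = √857.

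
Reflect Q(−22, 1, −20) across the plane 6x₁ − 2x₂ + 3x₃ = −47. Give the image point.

With n = (6, −2, 3), the signed offset is (n·Q − (-47))/|n|² = -147/49 = -3.
Q' = Q − 2t·n = (−22, 1, −20) − (-6)·(6, −2, 3) = (14, −11, −2).

(14, -11, -2)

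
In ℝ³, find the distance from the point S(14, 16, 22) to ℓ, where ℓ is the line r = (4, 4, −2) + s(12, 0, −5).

2√205

Direction vector d = (12, 0, −5).
AP = (10, 12, 24); AP·d = 0, |AP|² = 820, |d|² = 169.
distance² = |AP|² − (AP·d)²/|d|² = 820 − 0/169 = 820, so the distance is 2√205.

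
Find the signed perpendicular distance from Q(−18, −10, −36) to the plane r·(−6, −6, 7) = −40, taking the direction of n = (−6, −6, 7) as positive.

n·Q − (-40) = -44.
|n| = 11, so the signed distance is -44/11 = -4.

-4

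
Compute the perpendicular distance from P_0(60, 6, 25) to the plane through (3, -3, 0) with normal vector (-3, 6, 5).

The plane has equation n·(r − (3, -3, 0)) = 0, i.e. n·r = -27.
d = |(-3)·60 + 6·6 + 5·25 − (-27)| / √(9 + 36 + 25) = |8| / √70 = 8/√70.

8/√70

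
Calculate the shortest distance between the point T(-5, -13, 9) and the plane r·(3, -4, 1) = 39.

n = (3, -4, 1); n·P − 39 = 7; |n| = √26; distance = 7/√26 = 7√26/26.

7√26/26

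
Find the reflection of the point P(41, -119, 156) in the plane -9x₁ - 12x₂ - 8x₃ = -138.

n = (-9, -12, -8), |n|² = 289, n·P − (-138) = -51, so t = -51/289 = -3/17.
Foot F = P − (-3/17)·n = (670/17, -2059/17, 2628/17); the reflection is 2F − P = (643/17, -2095/17, 2604/17).

(643/17, -2095/17, 2604/17)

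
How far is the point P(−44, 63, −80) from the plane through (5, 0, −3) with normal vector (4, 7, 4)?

The plane has equation n·(r − (5, 0, −3)) = 0, i.e. n·r = 8.
Then n·(−44, 63, −80) − 8 = −63.
|n| = √(16 + 49 + 16) = 9, so the distance is |-63|/9 = 7.

7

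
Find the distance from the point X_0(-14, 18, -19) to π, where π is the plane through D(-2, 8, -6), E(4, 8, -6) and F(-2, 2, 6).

7/√5

DE = (6, 0, 0) and DF = (0, -6, 12), so a normal is n = DE × DF = (0, -72, -36).
n = (0, -72, -36); n·P − (-360) = -252; |n| = 36√5; distance = 252/(36√5) = 7√5/5.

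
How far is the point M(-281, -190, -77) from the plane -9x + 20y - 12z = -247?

n = (-9, 20, -12); n·P − (-247) = -100; |n| = 25; distance = 100/25 = 4.

4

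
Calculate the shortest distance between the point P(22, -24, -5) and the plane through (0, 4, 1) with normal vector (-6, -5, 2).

The plane has equation n·(r − (0, 4, 1)) = 0, i.e. n·r = -18.
Then n·(22, -24, -5) - (-18) = -4.
|n| = √(36 + 25 + 4) = √65, so the distance is |-4|/√65 = 4√65/65.

4/√65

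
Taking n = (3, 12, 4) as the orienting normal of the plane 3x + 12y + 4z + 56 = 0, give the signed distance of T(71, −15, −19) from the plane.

n·T − (-56) = 13.
|n| = 13, so the signed distance is 13/13 = 1.

1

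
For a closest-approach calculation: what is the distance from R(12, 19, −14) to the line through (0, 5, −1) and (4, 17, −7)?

A direction vector is d = (4, 12, −6).
AP = (12, 14, −13), and AP × d = (72, 20, 88).
|AP × d|² = 13328 and |d|² = 196, so the distance is √(13328/196) = √68 = 2√17.

2√17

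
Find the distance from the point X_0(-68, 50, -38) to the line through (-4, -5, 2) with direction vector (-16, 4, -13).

3√185

Direction vector d = (-16, 4, -13).
AP = (-64, 55, -40), and AP × d = (-555, -192, 624).
|AP × d|² = 734265 and |d|² = 441, so the distance is √(734265/441) = √1665 = 3√185.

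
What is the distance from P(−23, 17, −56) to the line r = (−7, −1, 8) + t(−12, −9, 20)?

Direction vector d = (−12, −9, 20).
AP = (−16, 18, −64); AP·d = -1250, |AP|² = 4676, |d|² = 625.
distance² = |AP|² − (AP·d)²/|d|² = 4676 − 1562500/625 = 2176, so the distance is 8√34.

8√34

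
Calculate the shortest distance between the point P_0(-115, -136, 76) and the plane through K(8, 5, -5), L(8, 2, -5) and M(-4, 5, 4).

KL = (0, -3, 0) and KM = (-12, 0, 9), so a normal is n = KL × KM = (-27, 0, -36).
Then n·(-115, -136, 76) - (-36) = 405.
|n| = √(729 + 0 + 1296) = 45, so the distance is |405|/45 = 9.

9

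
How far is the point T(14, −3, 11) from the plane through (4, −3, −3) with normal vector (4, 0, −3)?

The plane has equation n·(r − (4, −3, −3)) = 0, i.e. n·r = 25.
d = |4·14 + (-3)·11 − 25| / √(16 + 0 + 9) = |-2| / 5 = 2/5.

2/5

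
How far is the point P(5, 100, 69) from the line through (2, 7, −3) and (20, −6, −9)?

A direction vector is d = (18, −13, −6).
AP = (3, 93, 72), and AP × d = (378, 1314, −1713).
|AP × d|² = 4803849 and |d|² = 529, so the distance is √(4803849/529) = √9081 = 3√1009.

3√1009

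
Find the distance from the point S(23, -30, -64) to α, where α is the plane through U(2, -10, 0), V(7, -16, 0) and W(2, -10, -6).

26/√61

UV = (5, -6, 0) and UW = (0, 0, -6), so a normal is n = UV × UW = (36, 30, 0).
Then n·(23, -30, -64) - (-228) = 156.
|n| = √(1296 + 900 + 0) = 6√61, so the distance is |156|/(6√61) = 26√61/61.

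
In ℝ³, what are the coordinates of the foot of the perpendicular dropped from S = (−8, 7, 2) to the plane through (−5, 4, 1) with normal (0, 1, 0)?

n = (0, 1, 0), |n|² = 1, and n·S − 4 = 3.
t = 3/1 = 3, so the foot is S − t·n = (−8, 7, 2) − 3·(0, 1, 0) = (−8, 4, 2).

(-8, 4, 2)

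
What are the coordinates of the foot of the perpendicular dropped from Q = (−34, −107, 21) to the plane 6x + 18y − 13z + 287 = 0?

(-10, -35, -31)

n = (6, 18, −13), |n|² = 529, and n·Q − (-287) = -2116.
t = -2116/529 = -4, so the foot is Q − t·n = (−34, −107, 21) − (-4)·(6, 18, −13) = (−10, −35, −31).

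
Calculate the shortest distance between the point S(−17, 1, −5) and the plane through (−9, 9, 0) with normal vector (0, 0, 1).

5

The plane has equation n·(r − (−9, 9, 0)) = 0, i.e. n·r = 0.
n = (0, 0, 1); n·P − 0 = -5; |n| = 1; distance = 5/1 = 5.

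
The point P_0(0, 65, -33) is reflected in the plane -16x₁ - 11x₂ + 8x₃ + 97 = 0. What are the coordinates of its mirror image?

With n = (-16, -11, 8), the signed offset is (n·P_0 − (-97))/|n|² = -882/441 = -2.
P_0' = P_0 − 2t·n = (0, 65, -33) − (-4)·(-16, -11, 8) = (-64, 21, -1).

(-64, 21, -1)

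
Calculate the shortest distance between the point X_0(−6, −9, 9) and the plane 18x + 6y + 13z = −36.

9/23

d = |18·(-6) + 6·(-9) + 13·9 − (-36)| / √(324 + 36 + 169) = |-9| / 23 = 9/23.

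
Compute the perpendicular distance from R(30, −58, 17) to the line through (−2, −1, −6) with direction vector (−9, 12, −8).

Direction vector d = (−9, 12, −8).
AP = (32, −57, 23); AP·d = -1156, |AP|² = 4802, |d|² = 289.
distance² = |AP|² − (AP·d)²/|d|² = 4802 − 1336336/289 = 178, so the distance is √178.

√178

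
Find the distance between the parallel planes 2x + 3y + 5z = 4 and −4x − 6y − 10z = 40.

Divide the second equation by -2 to match normals: 2x + 3y + 5z = -20.
With common normal n = (2, 3, 5) (|n| = √38), the distance is |4 − (-20)|/|n| = 24/√38 = 12√38/19.

24/√38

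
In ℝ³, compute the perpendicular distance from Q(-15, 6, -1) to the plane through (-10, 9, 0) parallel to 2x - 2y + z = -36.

5/3

Parallel planes share the normal n = (2, -2, 1); since (-10, 9, 0) lies on the plane, its equation is 2x - 2y + z = -38.
d = |2·(-15) + (-2)·6 + 1·(-1) − (-38)| / √(4 + 4 + 1) = |-5| / 3 = 5/3.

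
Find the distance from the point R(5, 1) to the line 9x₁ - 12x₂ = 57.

8/5

d = |9·5 + (-12)·1 − 57| / √(81 + 144) = |-24|/15 = 8/5.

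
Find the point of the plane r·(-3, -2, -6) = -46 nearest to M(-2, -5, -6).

The perpendicular from M has direction n = (-3, -2, -6): r = (-2, -5, -6) + λ(-3, -2, -6).
Substitute into the plane: n·(M + λn) = -46 gives 52 + 49λ = -46, so λ = -2.
Foot = (-2, -5, -6) + (-2)·(-3, -2, -6) = (4, -1, 6).

(4, -1, 6)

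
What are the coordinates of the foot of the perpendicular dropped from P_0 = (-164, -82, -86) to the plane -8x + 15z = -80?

The perpendicular from P_0 has direction n = (-8, 0, 15): r = (-164, -82, -86) + λ(-8, 0, 15).
Substitute into the plane: n·(P_0 + λn) = -80 gives 22 + 289λ = -80, so λ = -6/17.
Foot = (-164, -82, -86) + (-6/17)·(-8, 0, 15) = (-2740/17, -82, -1552/17).

(-2740/17, -82, -1552/17)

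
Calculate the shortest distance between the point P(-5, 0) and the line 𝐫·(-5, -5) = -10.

d = |(-5)·(-5) + (-5)·0 − (-10)| / √(25 + 25) = |35|/(5√2) = 7/√2.

7√2/2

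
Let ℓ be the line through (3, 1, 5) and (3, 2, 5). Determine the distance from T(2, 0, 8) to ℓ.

A direction vector is d = (0, 1, 0).
AP = (-1, -1, 3); AP·d = -1, |AP|² = 11, |d|² = 1.
distance² = |AP|² − (AP·d)²/|d|² = 11 − 1/1 = 10, so the distance is √10.

√10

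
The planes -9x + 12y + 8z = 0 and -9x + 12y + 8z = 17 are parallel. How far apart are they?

With common normal n = (-9, 12, 8) (|n| = 17), the distance is |0 − 17|/|n| = 17/17 = 1.

1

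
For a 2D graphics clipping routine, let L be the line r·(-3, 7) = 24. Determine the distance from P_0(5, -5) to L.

d = |(-3)·5 + 7·(-5) − 24| / √(9 + 49) = |-74|/√58 = 74/√58.

37√58/29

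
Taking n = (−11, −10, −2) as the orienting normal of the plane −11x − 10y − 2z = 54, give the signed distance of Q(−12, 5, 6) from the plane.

16/15

n·Q − 54 = 16.
|n| = 15, so the signed distance is 16/15.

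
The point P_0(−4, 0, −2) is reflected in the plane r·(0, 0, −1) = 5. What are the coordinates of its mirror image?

With n = (0, 0, −1), the signed offset is (n·P_0 − 5)/|n|² = -3/1 = -3.
P_0' = P_0 − 2t·n = (−4, 0, −2) − (-6)·(0, 0, −1) = (−4, 0, −8).

(-4, 0, -8)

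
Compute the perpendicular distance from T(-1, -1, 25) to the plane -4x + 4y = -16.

2√2

Normal vector n = (-4, 4, 0), and n·(-1, -1, 25) - (-16) = 16.
|n| = √(16 + 16 + 0) = 4√2, so the distance is |16|/(4√2) = 2√2.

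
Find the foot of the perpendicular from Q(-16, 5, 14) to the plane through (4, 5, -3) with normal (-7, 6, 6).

n = (-7, 6, 6), |n|² = 121, and n·Q − (-16) = 242.
t = 242/121 = 2, so the foot is Q − t·n = (-16, 5, 14) − 2·(-7, 6, 6) = (-2, -7, 2).

(-2, -7, 2)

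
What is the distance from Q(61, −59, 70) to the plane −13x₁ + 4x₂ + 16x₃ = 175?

d = |(-13)·61 + 4·(-59) + 16·70 − 175| / √(169 + 16 + 256) = |-84| / 21 = 4.

4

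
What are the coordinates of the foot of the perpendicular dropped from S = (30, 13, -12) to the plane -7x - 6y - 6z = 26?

(16, 1, -24)

n = (-7, -6, -6), |n|² = 121, and n·S − 26 = -242.
t = -242/121 = -2, so the foot is S − t·n = (30, 13, -12) − (-2)·(-7, -6, -6) = (16, 1, -24).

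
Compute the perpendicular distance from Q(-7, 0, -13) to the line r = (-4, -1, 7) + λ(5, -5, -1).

√410

Direction vector d = (5, -5, -1).
AP = (-3, 1, -20), and AP × d = (-101, -103, 10).
|AP × d|² = 20910 and |d|² = 51, so the distance is √(20910/51) = √410.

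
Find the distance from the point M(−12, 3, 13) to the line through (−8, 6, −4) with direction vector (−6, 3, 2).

√265

Direction vector d = (−6, 3, 2).
AP = (−4, −3, 17), and AP × d = (−57, −94, −30).
|AP × d|² = 12985 and |d|² = 49, so the distance is √(12985/49) = √265.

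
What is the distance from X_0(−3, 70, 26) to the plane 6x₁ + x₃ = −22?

d = |6·(-3) + 1·26 − (-22)| / √(36 + 0 + 1) = |30| / √37 = 30/√37.

30√37/37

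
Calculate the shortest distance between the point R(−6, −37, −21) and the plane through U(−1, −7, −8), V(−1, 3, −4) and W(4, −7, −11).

UV = (0, 10, 4) and UW = (5, 0, −3), so a normal is n = UV × UW = (−30, 20, −50).
Then n·(−6, −37, −21) − 290 = 200.
|n| = √(900 + 400 + 2500) = 10√38, so the distance is |200|/(10√38) = 20/√38.

20/√38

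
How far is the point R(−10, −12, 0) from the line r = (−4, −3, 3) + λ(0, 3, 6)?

Direction vector d = (0, 3, 6).
AP = (−6, −9, −3); AP·d = -45, |AP|² = 126, |d|² = 45.
distance² = |AP|² − (AP·d)²/|d|² = 126 − 2025/45 = 81, so the distance is 9.

9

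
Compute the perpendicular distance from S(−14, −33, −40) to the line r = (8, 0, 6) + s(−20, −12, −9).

Direction vector d = (−20, −12, −9).
AP = (−22, −33, −46); AP·d = 1250, |AP|² = 3689, |d|² = 625.
distance² = |AP|² − (AP·d)²/|d|² = 3689 − 1562500/625 = 1189, so the distance is √1189.

√1189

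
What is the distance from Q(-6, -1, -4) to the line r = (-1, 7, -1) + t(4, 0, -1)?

9

Direction vector d = (4, 0, -1).
AP = (-5, -8, -3), and AP × d = (8, -17, 32).
|AP × d|² = 1377 and |d|² = 17, so the distance is √(1377/17) = √81 = 9.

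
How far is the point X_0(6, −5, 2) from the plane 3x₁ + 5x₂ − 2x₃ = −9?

2/√38

d = |3·6 + 5·(-5) + (-2)·2 − (-9)| / √(9 + 25 + 4) = |-2| / √38 = 2/√38.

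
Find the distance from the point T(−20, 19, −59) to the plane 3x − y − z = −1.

19√11/11

Normal vector n = (3, −1, −1), and n·(−20, 19, −59) − (−1) = −19.
|n| = √(9 + 1 + 1) = √11, so the distance is |-19|/√11 = 19√11/11.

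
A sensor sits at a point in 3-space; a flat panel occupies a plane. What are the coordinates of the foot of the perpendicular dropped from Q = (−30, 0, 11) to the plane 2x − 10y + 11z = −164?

(-32, 10, 0)

The perpendicular from Q has direction n = (2, −10, 11): r = (−30, 0, 11) + μ(2, −10, 11).
Substitute into the plane: n·(Q + μn) = -164 gives 61 + 225μ = -164, so μ = -1.
Foot = (−30, 0, 11) + (-1)·(2, −10, 11) = (−32, 10, 0).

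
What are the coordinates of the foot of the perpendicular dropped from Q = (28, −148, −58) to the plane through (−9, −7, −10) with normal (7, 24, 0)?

(63, -28, -58)

The perpendicular from Q has direction n = (7, 24, 0): r = (28, −148, −58) + t(7, 24, 0).
Substitute into the plane: n·(Q + tn) = -231 gives -3356 + 625t = -231, so t = 5.
Foot = (28, −148, −58) + 5·(7, 24, 0) = (63, −28, −58).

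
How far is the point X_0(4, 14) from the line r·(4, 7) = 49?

√65

d = |4·4 + 7·14 − 49| / √(16 + 49) = |65|/√65 = √65.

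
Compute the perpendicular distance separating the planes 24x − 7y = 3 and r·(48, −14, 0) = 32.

Divide the second equation by 2 to match normals: 24x − 7y = 16.
Both planes have normal n = (24, −7, 0), |n| = 25. Any point on the first plane is at distance |16 − 3|/|n| = 13/25 from the second.

13/25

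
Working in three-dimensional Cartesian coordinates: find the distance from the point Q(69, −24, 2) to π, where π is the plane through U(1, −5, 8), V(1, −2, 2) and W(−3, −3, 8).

4√6

UV = (0, 3, −6) and UW = (−4, 2, 0), so a normal is n = UV × UW = (12, 24, 12).
Then n·(69, −24, 2) − (−12) = 288.
|n| = √(144 + 576 + 144) = 12√6, so the distance is |288|/(12√6) = 4√6.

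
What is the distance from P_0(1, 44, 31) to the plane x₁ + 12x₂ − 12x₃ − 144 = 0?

n = (1, 12, −12); n·P − 144 = 13; |n| = 17; distance = 13/17.

13/17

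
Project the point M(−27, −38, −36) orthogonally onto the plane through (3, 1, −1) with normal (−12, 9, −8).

n = (−12, 9, −8), |n|² = 289, and n·M − (-19) = 289.
t = 289/289 = 1, so the foot is M − t·n = (−27, −38, −36) − 1·(−12, 9, −8) = (−15, −47, −28).

(-15, -47, -28)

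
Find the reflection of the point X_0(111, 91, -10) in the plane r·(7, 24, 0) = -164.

(41, -149, -10)

n = (7, 24, 0), |n|² = 625, n·X_0 − (-164) = 3125, so t = 3125/625 = 5.
Foot F = X_0 − 5·n = (76, -29, -10); the reflection is 2F − X_0 = (41, -149, -10).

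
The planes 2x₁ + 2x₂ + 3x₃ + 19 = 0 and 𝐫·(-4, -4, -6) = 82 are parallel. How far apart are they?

22√17/17

Divide the second equation by -2 to match normals: 2x₁ + 2x₂ + 3x₃ = -41.
With common normal n = (2, 2, 3) (|n| = √17), the distance is |(-19) − (-41)|/|n| = 22/√17 = 22√17/17.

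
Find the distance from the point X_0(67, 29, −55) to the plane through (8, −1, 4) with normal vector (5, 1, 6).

29√62/62

The plane has equation n·(r − (8, −1, 4)) = 0, i.e. n·r = 63.
d = |5·67 + 1·29 + 6·(-55) − 63| / √(25 + 1 + 36) = |-29| / √62 = 29√62/62.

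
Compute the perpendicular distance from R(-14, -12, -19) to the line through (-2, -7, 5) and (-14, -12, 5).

24

A direction vector is d = (-12, -5, 0).
AP = (-12, -5, -24), and AP × d = (-120, 288, 0).
|AP × d|² = 97344 and |d|² = 169, so the distance is √(97344/169) = √576 = 24.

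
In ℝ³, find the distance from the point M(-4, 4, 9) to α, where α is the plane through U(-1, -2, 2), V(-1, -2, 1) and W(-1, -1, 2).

UV = (0, 0, -1) and UW = (0, 1, 0), so a normal is n = UV × UW = (1, 0, 0).
Then n·(-4, 4, 9) - (-1) = -3.
|n| = √(1 + 0 + 0) = 1, so the distance is |-3|/1 = 3.

3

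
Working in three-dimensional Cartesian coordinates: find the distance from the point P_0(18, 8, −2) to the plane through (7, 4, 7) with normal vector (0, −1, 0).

4

The plane has equation n·(r − (7, 4, 7)) = 0, i.e. n·r = -4.
d = |(-1)·8 − (-4)| / √(0 + 1 + 0) = |-4| / 1 = 4.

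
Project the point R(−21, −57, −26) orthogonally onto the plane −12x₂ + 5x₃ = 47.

(-21, -21, -41)

The perpendicular from R has direction n = (0, −12, 5): r = (−21, −57, −26) + t(0, −12, 5).
Substitute into the plane: n·(R + tn) = 47 gives 554 + 169t = 47, so t = -3.
Foot = (−21, −57, −26) + (-3)·(0, −12, 5) = (−21, −21, −41).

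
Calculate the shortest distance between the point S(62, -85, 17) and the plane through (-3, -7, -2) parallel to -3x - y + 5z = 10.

22√35/35

Parallel planes share the normal n = (-3, -1, 5); since (-3, -7, -2) lies on the plane, its equation is -3x - y + 5z = 6.
n = (-3, -1, 5); n·P − 6 = -22; |n| = √35; distance = 22/√35 = 22√35/35.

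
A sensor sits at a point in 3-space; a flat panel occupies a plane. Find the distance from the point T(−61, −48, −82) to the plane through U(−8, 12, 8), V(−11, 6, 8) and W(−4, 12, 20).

UV = (−3, −6, 0) and UW = (4, 0, 12), so a normal is n = UV × UW = (−72, 36, 24).
Then n·(−61, −48, −82) − 1200 = −504.
|n| = √(5184 + 1296 + 576) = 84, so the distance is |-504|/84 = 6.

6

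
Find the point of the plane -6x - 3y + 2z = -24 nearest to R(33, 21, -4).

(3, 6, 6)

The perpendicular from R has direction n = (-6, -3, 2): r = (33, 21, -4) + t(-6, -3, 2).
Substitute into the plane: n·(R + tn) = -24 gives -269 + 49t = -24, so t = 5.
Foot = (33, 21, -4) + 5·(-6, -3, 2) = (3, 6, 6).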